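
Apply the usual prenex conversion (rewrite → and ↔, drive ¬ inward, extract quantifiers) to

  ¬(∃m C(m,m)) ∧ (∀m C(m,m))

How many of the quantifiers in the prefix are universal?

2

Push ¬ through the quantifiers and connectives to reach negation normal form:
  (∀m ¬C(m,m)) ∧ (∀m C(m,m))
Rename bound variables to avoid capture: m↦u.
  (∀m ¬C(m,m)) ∧ (∀u C(u,u))
Finally move all quantifiers to the prefix:
  ∀m ∀u (¬C(m,m) ∧ C(u,u))
The prefix is ∀m ∀u: 2 universal, 0 existential.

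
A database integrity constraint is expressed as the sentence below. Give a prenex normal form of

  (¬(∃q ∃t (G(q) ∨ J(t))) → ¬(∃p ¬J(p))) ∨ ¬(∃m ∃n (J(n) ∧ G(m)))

Rewrite implications/biconditionals: A → B as ¬A ∨ B.
  ¬¬(∃q ∃t (G(q) ∨ J(t))) ∨ ¬(∃p ¬J(p)) ∨ ¬(∃m ∃n (J(n) ∧ G(m)))
Move each ¬ inward, flipping quantifiers it crosses:
  (∃q ∃t (G(q) ∨ J(t))) ∨ (∀p J(p)) ∨ (∀m ∀n (¬J(n) ∨ ¬G(m)))
All bound variables are already distinct, so no renaming is needed.
Pull the quantifiers to the front (each side's bound variable is not free in the other side):
  ∃q ∃t ∀p ∀m ∀n (G(q) ∨ J(t) ∨ J(p) ∨ ¬J(n) ∨ ¬G(m))

∃q ∃t ∀p ∀m ∀n (G(q) ∨ J(t) ∨ J(p) ∨ ¬J(n) ∨ ¬G(m))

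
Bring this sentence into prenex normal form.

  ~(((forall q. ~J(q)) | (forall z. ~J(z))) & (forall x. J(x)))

Drive negations inward (¬∀x A ≡ ∃x ¬A, ¬∃x A ≡ ∀x ¬A, De Morgan for ∧/∨):
  (exists q. J(q)) & (exists z. J(z)) | (exists x. ~J(x))
Pull the quantifiers to the front (each side's bound variable is not free in the other side):
  exists q. exists z. exists x. (J(q) & J(z) | ~J(x))

exists q. exists z. exists x. (J(q) & J(z) | ~J(x))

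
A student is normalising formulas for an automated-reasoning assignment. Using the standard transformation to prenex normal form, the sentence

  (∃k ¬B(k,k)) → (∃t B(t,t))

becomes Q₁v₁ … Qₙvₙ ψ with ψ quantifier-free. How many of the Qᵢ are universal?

1

First replace A → B with ¬A ∨ B.
  ¬(∃k ¬B(k,k)) ∨ (∃t B(t,t))
Move each ¬ inward, flipping quantifiers it crosses:
  (∀k B(k,k)) ∨ (∃t B(t,t))
All bound variables are already distinct, so no renaming is needed.
Finally move all quantifiers to the prefix:
  ∀k ∃t (B(k,k) ∨ B(t,t))
The prefix is ∀k ∃t: 1 universal, 1 existential.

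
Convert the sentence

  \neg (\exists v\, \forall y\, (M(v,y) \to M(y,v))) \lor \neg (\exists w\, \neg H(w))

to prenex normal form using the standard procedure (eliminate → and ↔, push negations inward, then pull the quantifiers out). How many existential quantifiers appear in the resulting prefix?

1

Eliminate → and ↔ using ¬ and ∨.
  \neg (\exists v\, \forall y\, (\neg M(v,y) \lor M(y,v))) \lor \neg (\exists w\, \neg H(w))
Push ¬ through the quantifiers and connectives to reach negation normal form:
  (\forall v\, \exists y\, (M(v,y) \land \neg M(y,v))) \lor (\forall w\, H(w))
Finally move all quantifiers to the prefix:
  \forall v\, \exists y\, \forall w\, (M(v,y) \land \neg M(y,v) \lor H(w))
The prefix is \forall v \exists y \forall w: 2 universal, 1 existential.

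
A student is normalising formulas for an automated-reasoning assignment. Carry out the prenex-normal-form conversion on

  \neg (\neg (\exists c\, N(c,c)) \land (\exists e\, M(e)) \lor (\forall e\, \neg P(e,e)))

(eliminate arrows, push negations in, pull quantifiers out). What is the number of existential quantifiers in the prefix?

Push ¬ through the quantifiers and connectives to reach negation normal form:
  ((\exists c\, N(c,c)) \lor (\forall e\, \neg M(e))) \land (\exists e\, P(e,e))
Standardize variables apart so no two quantifiers bind the same name: e↦y.
  ((\exists c\, N(c,c)) \lor (\forall e\, \neg M(e))) \land (\exists y\, P(y,y))
Pull the quantifiers to the front (each side's bound variable is not free in the other side):
  \exists c\, \forall e\, \exists y\, ((N(c,c) \lor \neg M(e)) \land P(y,y))
The prefix is \exists c \forall e \exists y: 1 universal, 2 existential.

2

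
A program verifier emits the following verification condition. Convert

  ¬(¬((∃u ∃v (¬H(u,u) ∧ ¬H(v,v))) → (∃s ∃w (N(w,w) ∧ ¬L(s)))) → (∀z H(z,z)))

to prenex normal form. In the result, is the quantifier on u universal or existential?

existential

First replace A → B with ¬A ∨ B.
  ¬(¬¬(¬(∃u ∃v (¬H(u,u) ∧ ¬H(v,v))) ∨ (∃s ∃w (N(w,w) ∧ ¬L(s)))) ∨ (∀z H(z,z)))
Move each ¬ inward, flipping quantifiers it crosses:
  (∃u ∃v (¬H(u,u) ∧ ¬H(v,v))) ∧ (∀s ∀w (¬N(w,w) ∨ L(s))) ∧ (∃z ¬H(z,z))
All bound variables are already distinct, so no renaming is needed.
Extract every quantifier outward, since the variables are now distinct and don't occur free across branches:
  ∃u ∃v ∀s ∀w ∃z (¬H(u,u) ∧ ¬H(v,v) ∧ (¬N(w,w) ∨ L(s)) ∧ ¬H(z,z))
The quantifier ∃u sits under an even number of negations (counting the antecedent side of each →), so it remains existential.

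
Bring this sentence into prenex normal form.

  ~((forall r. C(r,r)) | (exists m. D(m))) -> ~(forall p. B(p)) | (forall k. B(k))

Eliminate → and ↔ using ¬ and ∨.
  ~~((forall r. C(r,r)) | (exists m. D(m))) | ~(forall p. B(p)) | (forall k. B(k))
Push ¬ through the quantifiers and connectives to reach negation normal form:
  (forall r. C(r,r)) | (exists m. D(m)) | (exists p. ~B(p)) | (forall k. B(k))
All bound variables are already distinct, so no renaming is needed.
Finally move all quantifiers to the prefix:
  forall r. exists m. exists p. forall k. (C(r,r) | D(m) | ~B(p) | B(k))

forall r. exists m. exists p. forall k. (C(r,r) | D(m) | ~B(p) | B(k))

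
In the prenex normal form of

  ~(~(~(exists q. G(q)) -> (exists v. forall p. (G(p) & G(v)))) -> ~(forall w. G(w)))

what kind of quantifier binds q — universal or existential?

universal

First replace A → B with ¬A ∨ B.
  ~(~~(~~(exists q. G(q)) | (exists v. forall p. (G(p) & G(v)))) | ~(forall w. G(w)))
Move each ¬ inward, flipping quantifiers it crosses:
  (forall q. ~G(q)) & (forall v. exists p. (~G(p) | ~G(v))) & (forall w. G(w))
Finally move all quantifiers to the prefix:
  forall q. forall v. exists p. forall w. (~G(q) & (~G(p) | ~G(v)) & G(w))
The quantifier exists q sits under an odd number of negations (counting the antecedent side of each →), so it flips to forall q.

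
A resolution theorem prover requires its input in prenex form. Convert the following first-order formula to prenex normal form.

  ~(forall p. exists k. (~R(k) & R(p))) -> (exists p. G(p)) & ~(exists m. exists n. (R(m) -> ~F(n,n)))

forall p. exists k. exists z. forall m. forall n. (~R(k) & R(p) | G(z) & R(m) & F(n,n))

Eliminate → and ↔ using ¬ and ∨.
  ~~(forall p. exists k. (~R(k) & R(p))) | (exists p. G(p)) & ~(exists m. exists n. (~R(m) | ~F(n,n)))
Drive negations inward (¬∀x A ≡ ∃x ¬A, ¬∃x A ≡ ∀x ¬A, De Morgan for ∧/∨):
  (forall p. exists k. (~R(k) & R(p))) | (exists p. G(p)) & (forall m. forall n. (R(m) & F(n,n)))
Standardize variables apart so no two quantifiers bind the same name: p↦z.
  (forall p. exists k. (~R(k) & R(p))) | (exists z. G(z)) & (forall m. forall n. (R(m) & F(n,n)))
Extract every quantifier outward, since the variables are now distinct and don't occur free across branches:
  forall p. exists k. exists z. forall m. forall n. (~R(k) & R(p) | G(z) & R(m) & F(n,n))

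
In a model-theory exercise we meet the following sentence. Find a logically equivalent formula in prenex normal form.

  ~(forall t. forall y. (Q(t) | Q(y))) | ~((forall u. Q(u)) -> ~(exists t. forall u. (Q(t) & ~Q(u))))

exists t. exists y. forall u. exists p. forall x. (~Q(t) & ~Q(y) | Q(u) & Q(p) & ~Q(x))

Eliminate → and ↔ using ¬ and ∨.
  ~(forall t. forall y. (Q(t) | Q(y))) | ~(~(forall u. Q(u)) | ~(exists t. forall u. (Q(t) & ~Q(u))))
Move each ¬ inward, flipping quantifiers it crosses:
  (exists t. exists y. (~Q(t) & ~Q(y))) | (forall u. Q(u)) & (exists t. forall u. (Q(t) & ~Q(u)))
Give each quantifier a distinct variable: t↦p, u↦x.
  (exists t. exists y. (~Q(t) & ~Q(y))) | (forall u. Q(u)) & (exists p. forall x. (Q(p) & ~Q(x)))
Finally move all quantifiers to the prefix:
  exists t. exists y. forall u. exists p. forall x. (~Q(t) & ~Q(y) | Q(u) & Q(p) & ~Q(x))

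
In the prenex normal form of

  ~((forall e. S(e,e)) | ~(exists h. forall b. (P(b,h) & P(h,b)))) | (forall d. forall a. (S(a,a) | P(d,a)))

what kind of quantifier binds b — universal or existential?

Move each ¬ inward, flipping quantifiers it crosses:
  (exists e. ~S(e,e)) & (exists h. forall b. (P(b,h) & P(h,b))) | (forall d. forall a. (S(a,a) | P(d,a)))
All bound variables are already distinct, so no renaming is needed.
Pull the quantifiers to the front (each side's bound variable is not free in the other side):
  exists e. exists h. forall b. forall d. forall a. (~S(e,e) & P(b,h) & P(h,b) | S(a,a) | P(d,a))
The quantifier forall b sits under an even number of negations, so it remains universal.

universal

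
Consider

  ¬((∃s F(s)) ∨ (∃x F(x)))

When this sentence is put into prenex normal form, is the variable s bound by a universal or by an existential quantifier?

universal

Push ¬ through the quantifiers and connectives to reach negation normal form:
  (∀s ¬F(s)) ∧ (∀x ¬F(x))
All bound variables are already distinct, so no renaming is needed.
Finally move all quantifiers to the prefix:
  ∀s ∀x (¬F(s) ∧ ¬F(x))
The quantifier ∃s sits under an odd number of negations, so it flips to ∀s.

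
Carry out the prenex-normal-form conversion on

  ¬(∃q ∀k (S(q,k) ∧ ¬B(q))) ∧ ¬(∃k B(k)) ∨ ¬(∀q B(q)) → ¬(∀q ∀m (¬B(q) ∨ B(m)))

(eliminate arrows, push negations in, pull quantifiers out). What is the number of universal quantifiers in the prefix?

2

First replace A → B with ¬A ∨ B.
  ¬(¬(∃q ∀k (S(q,k) ∧ ¬B(q))) ∧ ¬(∃k B(k)) ∨ ¬(∀q B(q))) ∨ ¬(∀q ∀m (¬B(q) ∨ B(m)))
Push ¬ through the quantifiers and connectives to reach negation normal form:
  ((∃q ∀k (S(q,k) ∧ ¬B(q))) ∨ (∃k B(k))) ∧ (∀q B(q)) ∨ (∃q ∃m (B(q) ∧ ¬B(m)))
Rename bound variables to avoid capture: k↦u1, q↦y, q↦a.
  ((∃q ∀k (S(q,k) ∧ ¬B(q))) ∨ (∃u1 B(u1))) ∧ (∀y B(y)) ∨ (∃a ∃m (B(a) ∧ ¬B(m)))
Extract every quantifier outward, since the variables are now distinct and don't occur free across branches:
  ∃q ∀k ∃u1 ∀y ∃a ∃m ((S(q,k) ∧ ¬B(q) ∨ B(u1)) ∧ B(y) ∨ B(a) ∧ ¬B(m))
The prefix is ∃q ∀k ∃u1 ∀y ∃a ∃m: 2 universal, 4 existential.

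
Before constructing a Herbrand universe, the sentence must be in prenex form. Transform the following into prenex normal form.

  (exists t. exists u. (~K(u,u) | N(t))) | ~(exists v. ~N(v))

exists t. exists u. forall v. (~K(u,u) | N(t) | N(v))

Drive negations inward (¬∀x A ≡ ∃x ¬A, ¬∃x A ≡ ∀x ¬A, De Morgan for ∧/∨):
  (exists t. exists u. (~K(u,u) | N(t))) | (forall v. N(v))
Extract every quantifier outward, since the variables are now distinct and don't occur free across branches:
  exists t. exists u. forall v. (~K(u,u) | N(t) | N(v))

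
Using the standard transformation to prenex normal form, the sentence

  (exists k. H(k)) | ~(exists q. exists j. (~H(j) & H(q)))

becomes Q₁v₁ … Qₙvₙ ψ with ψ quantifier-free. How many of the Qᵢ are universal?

Push ¬ through the quantifiers and connectives to reach negation normal form:
  (exists k. H(k)) | (forall q. forall j. (H(j) | ~H(q)))
All bound variables are already distinct, so no renaming is needed.
Finally move all quantifiers to the prefix:
  exists k. forall q. forall j. (H(k) | H(j) | ~H(q))
The prefix is exists k forall q forall j: 2 universal, 1 existential.

2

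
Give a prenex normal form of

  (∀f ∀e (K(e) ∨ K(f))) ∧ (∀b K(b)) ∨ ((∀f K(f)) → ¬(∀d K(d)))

First replace A → B with ¬A ∨ B.
  (∀f ∀e (K(e) ∨ K(f))) ∧ (∀b K(b)) ∨ ¬(∀f K(f)) ∨ ¬(∀d K(d))
Push ¬ through the quantifiers and connectives to reach negation normal form:
  (∀f ∀e (K(e) ∨ K(f))) ∧ (∀b K(b)) ∨ (∃f ¬K(f)) ∨ (∃d ¬K(d))
Rename bound variables to avoid capture: f↦t.
  (∀f ∀e (K(e) ∨ K(f))) ∧ (∀b K(b)) ∨ (∃t ¬K(t)) ∨ (∃d ¬K(d))
Pull the quantifiers to the front (each side's bound variable is not free in the other side):
  ∀f ∀e ∀b ∃t ∃d ((K(e) ∨ K(f)) ∧ K(b) ∨ ¬K(t) ∨ ¬K(d))

∀f ∀e ∀b ∃t ∃d ((K(e) ∨ K(f)) ∧ K(b) ∨ ¬K(t) ∨ ¬K(d))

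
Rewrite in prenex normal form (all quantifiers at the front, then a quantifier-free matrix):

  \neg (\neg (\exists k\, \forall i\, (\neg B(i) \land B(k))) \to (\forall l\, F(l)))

First replace A → B with ¬A ∨ B.
  \neg (\neg \neg (\exists k\, \forall i\, (\neg B(i) \land B(k))) \lor (\forall l\, F(l)))
Drive negations inward (¬∀x A ≡ ∃x ¬A, ¬∃x A ≡ ∀x ¬A, De Morgan for ∧/∨):
  (\forall k\, \exists i\, (B(i) \lor \neg B(k))) \land (\exists l\, \neg F(l))
Finally move all quantifiers to the prefix:
  \forall k\, \exists i\, \exists l\, ((B(i) \lor \neg B(k)) \land \neg F(l))

\forall k\, \exists i\, \exists l\, ((B(i) \lor \neg B(k)) \land \neg F(l))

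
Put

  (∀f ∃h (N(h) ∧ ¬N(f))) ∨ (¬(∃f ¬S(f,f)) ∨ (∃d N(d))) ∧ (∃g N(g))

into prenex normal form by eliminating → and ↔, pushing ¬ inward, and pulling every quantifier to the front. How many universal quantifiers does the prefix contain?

Drive negations inward (¬∀x A ≡ ∃x ¬A, ¬∃x A ≡ ∀x ¬A, De Morgan for ∧/∨):
  (∀f ∃h (N(h) ∧ ¬N(f))) ∨ ((∀f S(f,f)) ∨ (∃d N(d))) ∧ (∃g N(g))
Standardize variables apart so no two quantifiers bind the same name: f↦v1.
  (∀f ∃h (N(h) ∧ ¬N(f))) ∨ ((∀v1 S(v1,v1)) ∨ (∃d N(d))) ∧ (∃g N(g))
Pull the quantifiers to the front (each side's bound variable is not free in the other side):
  ∀f ∃h ∀v1 ∃d ∃g (N(h) ∧ ¬N(f) ∨ (S(v1,v1) ∨ N(d)) ∧ N(g))
The prefix is ∀f ∃h ∀v1 ∃d ∃g: 2 universal, 3 existential.

2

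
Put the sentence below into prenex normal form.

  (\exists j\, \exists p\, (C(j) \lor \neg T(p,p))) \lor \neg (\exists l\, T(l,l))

Move each ¬ inward, flipping quantifiers it crosses:
  (\exists j\, \exists p\, (C(j) \lor \neg T(p,p))) \lor (\forall l\, \neg T(l,l))
Extract every quantifier outward, since the variables are now distinct and don't occur free across branches:
  \exists j\, \exists p\, \forall l\, (C(j) \lor \neg T(p,p) \lor \neg T(l,l))

\exists j\, \exists p\, \forall l\, (C(j) \lor \neg T(p,p) \lor \neg T(l,l))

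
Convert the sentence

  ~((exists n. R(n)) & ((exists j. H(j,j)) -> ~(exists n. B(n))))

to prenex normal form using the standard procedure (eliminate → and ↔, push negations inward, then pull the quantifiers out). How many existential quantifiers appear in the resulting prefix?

2

Eliminate → and ↔ using ¬ and ∨.
  ~((exists n. R(n)) & (~(exists j. H(j,j)) | ~(exists n. B(n))))
Drive negations inward (¬∀x A ≡ ∃x ¬A, ¬∃x A ≡ ∀x ¬A, De Morgan for ∧/∨):
  (forall n. ~R(n)) | (exists j. H(j,j)) & (exists n. B(n))
Rename bound variables to avoid capture: n↦a.
  (forall n. ~R(n)) | (exists j. H(j,j)) & (exists a. B(a))
Finally move all quantifiers to the prefix:
  forall n. exists j. exists a. (~R(n) | H(j,j) & B(a))
The prefix is forall n exists j exists a: 1 universal, 2 existential.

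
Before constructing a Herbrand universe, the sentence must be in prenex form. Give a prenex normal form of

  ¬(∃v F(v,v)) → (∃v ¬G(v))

Eliminate → and ↔ using ¬ and ∨.
  ¬¬(∃v F(v,v)) ∨ (∃v ¬G(v))
Move each ¬ inward, flipping quantifiers it crosses:
  (∃v F(v,v)) ∨ (∃v ¬G(v))
Standardize variables apart so no two quantifiers bind the same name: v↦q.
  (∃v F(v,v)) ∨ (∃q ¬G(q))
Extract every quantifier outward, since the variables are now distinct and don't occur free across branches:
  ∃v ∃q (F(v,v) ∨ ¬G(q))

∃v ∃q (F(v,v) ∨ ¬G(q))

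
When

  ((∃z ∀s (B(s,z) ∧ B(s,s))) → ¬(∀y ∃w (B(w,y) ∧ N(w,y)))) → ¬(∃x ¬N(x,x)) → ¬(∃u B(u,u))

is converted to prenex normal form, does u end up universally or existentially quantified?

universal

Eliminate → and ↔ using ¬ and ∨.
  ¬(¬(∃z ∀s (B(s,z) ∧ B(s,s))) ∨ ¬(∀y ∃w (B(w,y) ∧ N(w,y)))) ∨ ¬¬(∃x ¬N(x,x)) ∨ ¬(∃u B(u,u))
Move each ¬ inward, flipping quantifiers it crosses:
  (∃z ∀s (B(s,z) ∧ B(s,s))) ∧ (∀y ∃w (B(w,y) ∧ N(w,y))) ∨ (∃x ¬N(x,x)) ∨ (∀u ¬B(u,u))
Extract every quantifier outward, since the variables are now distinct and don't occur free across branches:
  ∃z ∀s ∀y ∃w ∃x ∀u (B(s,z) ∧ B(s,s) ∧ B(w,y) ∧ N(w,y) ∨ ¬N(x,x) ∨ ¬B(u,u))
The quantifier ∃u sits under an odd number of negations (counting the antecedent side of each →), so it flips to ∀u.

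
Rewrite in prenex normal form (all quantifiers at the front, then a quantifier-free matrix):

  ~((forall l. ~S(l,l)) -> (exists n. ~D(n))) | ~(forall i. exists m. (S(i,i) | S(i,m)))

forall l. forall n. exists i. forall m. (~S(l,l) & D(n) | ~S(i,i) & ~S(i,m))

First replace A → B with ¬A ∨ B.
  ~(~(forall l. ~S(l,l)) | (exists n. ~D(n))) | ~(forall i. exists m. (S(i,i) | S(i,m)))
Push ¬ through the quantifiers and connectives to reach negation normal form:
  (forall l. ~S(l,l)) & (forall n. D(n)) | (exists i. forall m. (~S(i,i) & ~S(i,m)))
All bound variables are already distinct, so no renaming is needed.
Pull the quantifiers to the front (each side's bound variable is not free in the other side):
  forall l. forall n. exists i. forall m. (~S(l,l) & D(n) | ~S(i,i) & ~S(i,m))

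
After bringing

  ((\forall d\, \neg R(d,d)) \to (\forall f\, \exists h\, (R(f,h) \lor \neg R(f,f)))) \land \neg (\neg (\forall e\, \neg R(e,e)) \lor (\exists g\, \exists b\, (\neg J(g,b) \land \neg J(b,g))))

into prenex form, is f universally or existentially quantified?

universal

First replace A → B with ¬A ∨ B.
  (\neg (\forall d\, \neg R(d,d)) \lor (\forall f\, \exists h\, (R(f,h) \lor \neg R(f,f)))) \land \neg (\neg (\forall e\, \neg R(e,e)) \lor (\exists g\, \exists b\, (\neg J(g,b) \land \neg J(b,g))))
Move each ¬ inward, flipping quantifiers it crosses:
  ((\exists d\, R(d,d)) \lor (\forall f\, \exists h\, (R(f,h) \lor \neg R(f,f)))) \land (\forall e\, \neg R(e,e)) \land (\forall g\, \forall b\, (J(g,b) \lor J(b,g)))
All bound variables are already distinct, so no renaming is needed.
Pull the quantifiers to the front (each side's bound variable is not free in the other side):
  \exists d\, \forall f\, \exists h\, \forall e\, \forall g\, \forall b\, ((R(d,d) \lor R(f,h) \lor \neg R(f,f)) \land \neg R(e,e) \land (J(g,b) \lor J(b,g)))
The quantifier \forall f sits under an even number of negations (counting the antecedent side of each →), so it remains universal.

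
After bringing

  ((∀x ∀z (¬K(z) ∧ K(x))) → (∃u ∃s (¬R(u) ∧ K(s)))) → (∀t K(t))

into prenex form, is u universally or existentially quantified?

Eliminate → and ↔ using ¬ and ∨.
  ¬(¬(∀x ∀z (¬K(z) ∧ K(x))) ∨ (∃u ∃s (¬R(u) ∧ K(s)))) ∨ (∀t K(t))
Push ¬ through the quantifiers and connectives to reach negation normal form:
  (∀x ∀z (¬K(z) ∧ K(x))) ∧ (∀u ∀s (R(u) ∨ ¬K(s))) ∨ (∀t K(t))
Finally move all quantifiers to the prefix:
  ∀x ∀z ∀u ∀s ∀t (¬K(z) ∧ K(x) ∧ (R(u) ∨ ¬K(s)) ∨ K(t))
The quantifier ∃u sits under an odd number of negations (counting the antecedent side of each →), so it flips to ∀u.

universal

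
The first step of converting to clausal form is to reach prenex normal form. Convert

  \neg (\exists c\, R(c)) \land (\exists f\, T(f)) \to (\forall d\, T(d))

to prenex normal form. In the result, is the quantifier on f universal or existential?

First replace A → B with ¬A ∨ B.
  \neg (\neg (\exists c\, R(c)) \land (\exists f\, T(f))) \lor (\forall d\, T(d))
Push ¬ through the quantifiers and connectives to reach negation normal form:
  (\exists c\, R(c)) \lor (\forall f\, \neg T(f)) \lor (\forall d\, T(d))
All bound variables are already distinct, so no renaming is needed.
Extract every quantifier outward, since the variables are now distinct and don't occur free across branches:
  \exists c\, \forall f\, \forall d\, (R(c) \lor \neg T(f) \lor T(d))
The quantifier \exists f sits under an odd number of negations (counting the antecedent side of each →), so it flips to \forall f.

universal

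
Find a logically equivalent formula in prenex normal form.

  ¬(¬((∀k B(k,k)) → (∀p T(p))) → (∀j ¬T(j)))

Rewrite implications/biconditionals: A → B as ¬A ∨ B.
  ¬(¬¬(¬(∀k B(k,k)) ∨ (∀p T(p))) ∨ (∀j ¬T(j)))
Push ¬ through the quantifiers and connectives to reach negation normal form:
  (∀k B(k,k)) ∧ (∃p ¬T(p)) ∧ (∃j T(j))
Finally move all quantifiers to the prefix:
  ∀k ∃p ∃j (B(k,k) ∧ ¬T(p) ∧ T(j))

∀k ∃p ∃j (B(k,k) ∧ ¬T(p) ∧ T(j))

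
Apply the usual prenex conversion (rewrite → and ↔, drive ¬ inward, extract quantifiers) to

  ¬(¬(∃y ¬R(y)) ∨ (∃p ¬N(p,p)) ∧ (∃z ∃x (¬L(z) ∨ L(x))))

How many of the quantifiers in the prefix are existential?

1

Push ¬ through the quantifiers and connectives to reach negation normal form:
  (∃y ¬R(y)) ∧ ((∀p N(p,p)) ∨ (∀z ∀x (L(z) ∧ ¬L(x))))
Pull the quantifiers to the front (each side's bound variable is not free in the other side):
  ∃y ∀p ∀z ∀x (¬R(y) ∧ (N(p,p) ∨ L(z) ∧ ¬L(x)))
The prefix is ∃y ∀p ∀z ∀x: 3 universal, 1 existential.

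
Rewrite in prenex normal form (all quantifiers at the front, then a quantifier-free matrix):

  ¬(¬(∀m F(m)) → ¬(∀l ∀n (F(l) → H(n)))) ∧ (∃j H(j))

Rewrite implications/biconditionals: A → B as ¬A ∨ B.
  ¬(¬¬(∀m F(m)) ∨ ¬(∀l ∀n (¬F(l) ∨ H(n)))) ∧ (∃j H(j))
Move each ¬ inward, flipping quantifiers it crosses:
  (∃m ¬F(m)) ∧ (∀l ∀n (¬F(l) ∨ H(n))) ∧ (∃j H(j))
Extract every quantifier outward, since the variables are now distinct and don't occur free across branches:
  ∃m ∀l ∀n ∃j (¬F(m) ∧ (¬F(l) ∨ H(n)) ∧ H(j))

∃m ∀l ∀n ∃j (¬F(m) ∧ (¬F(l) ∨ H(n)) ∧ H(j))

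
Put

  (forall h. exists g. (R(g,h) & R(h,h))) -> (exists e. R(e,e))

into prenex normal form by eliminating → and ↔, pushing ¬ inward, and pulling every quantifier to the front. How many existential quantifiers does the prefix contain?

2

Eliminate → and ↔ using ¬ and ∨.
  ~(forall h. exists g. (R(g,h) & R(h,h))) | (exists e. R(e,e))
Drive negations inward (¬∀x A ≡ ∃x ¬A, ¬∃x A ≡ ∀x ¬A, De Morgan for ∧/∨):
  (exists h. forall g. (~R(g,h) | ~R(h,h))) | (exists e. R(e,e))
All bound variables are already distinct, so no renaming is needed.
Extract every quantifier outward, since the variables are now distinct and don't occur free across branches:
  exists h. forall g. exists e. (~R(g,h) | ~R(h,h) | R(e,e))
The prefix is exists h forall g exists e: 1 universal, 2 existential.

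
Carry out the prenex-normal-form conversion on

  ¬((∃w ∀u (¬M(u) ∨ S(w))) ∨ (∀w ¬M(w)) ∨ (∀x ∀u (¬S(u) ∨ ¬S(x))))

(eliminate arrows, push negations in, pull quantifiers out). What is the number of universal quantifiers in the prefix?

Drive negations inward (¬∀x A ≡ ∃x ¬A, ¬∃x A ≡ ∀x ¬A, De Morgan for ∧/∨):
  (∀w ∃u (M(u) ∧ ¬S(w))) ∧ (∃w M(w)) ∧ (∃x ∃u (S(u) ∧ S(x)))
Standardize variables apart so no two quantifiers bind the same name: w↦a, u↦c.
  (∀w ∃u (M(u) ∧ ¬S(w))) ∧ (∃a M(a)) ∧ (∃x ∃c (S(c) ∧ S(x)))
Finally move all quantifiers to the prefix:
  ∀w ∃u ∃a ∃x ∃c (M(u) ∧ ¬S(w) ∧ M(a) ∧ S(c) ∧ S(x))
The prefix is ∀w ∃u ∃a ∃x ∃c: 1 universal, 4 existential.

1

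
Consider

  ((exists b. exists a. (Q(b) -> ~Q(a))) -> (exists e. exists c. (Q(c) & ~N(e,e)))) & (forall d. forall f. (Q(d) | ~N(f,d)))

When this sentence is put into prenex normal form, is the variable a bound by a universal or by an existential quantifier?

Eliminate → and ↔ using ¬ and ∨.
  (~(exists b. exists a. (~Q(b) | ~Q(a))) | (exists e. exists c. (Q(c) & ~N(e,e)))) & (forall d. forall f. (Q(d) | ~N(f,d)))
Move each ¬ inward, flipping quantifiers it crosses:
  ((forall b. forall a. (Q(b) & Q(a))) | (exists e. exists c. (Q(c) & ~N(e,e)))) & (forall d. forall f. (Q(d) | ~N(f,d)))
All bound variables are already distinct, so no renaming is needed.
Pull the quantifiers to the front (each side's bound variable is not free in the other side):
  forall b. forall a. exists e. exists c. forall d. forall f. ((Q(b) & Q(a) | Q(c) & ~N(e,e)) & (Q(d) | ~N(f,d)))
The quantifier exists a sits under an odd number of negations (counting the antecedent side of each →), so it flips to forall a.

universal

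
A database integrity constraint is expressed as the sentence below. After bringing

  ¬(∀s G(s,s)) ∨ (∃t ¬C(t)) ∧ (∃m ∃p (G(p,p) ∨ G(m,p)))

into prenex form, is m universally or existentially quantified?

existential

Drive negations inward (¬∀x A ≡ ∃x ¬A, ¬∃x A ≡ ∀x ¬A, De Morgan for ∧/∨):
  (∃s ¬G(s,s)) ∨ (∃t ¬C(t)) ∧ (∃m ∃p (G(p,p) ∨ G(m,p)))
Pull the quantifiers to the front (each side's bound variable is not free in the other side):
  ∃s ∃t ∃m ∃p (¬G(s,s) ∨ ¬C(t) ∧ (G(p,p) ∨ G(m,p)))
The quantifier ∃m sits under an even number of negations, so it remains existential.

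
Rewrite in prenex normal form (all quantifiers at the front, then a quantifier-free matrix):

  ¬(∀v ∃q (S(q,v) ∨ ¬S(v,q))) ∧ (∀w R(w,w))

∃v ∀q ∀w (¬S(q,v) ∧ S(v,q) ∧ R(w,w))

Move each ¬ inward, flipping quantifiers it crosses:
  (∃v ∀q (¬S(q,v) ∧ S(v,q))) ∧ (∀w R(w,w))
All bound variables are already distinct, so no renaming is needed.
Finally move all quantifiers to the prefix:
  ∃v ∀q ∀w (¬S(q,v) ∧ S(v,q) ∧ R(w,w))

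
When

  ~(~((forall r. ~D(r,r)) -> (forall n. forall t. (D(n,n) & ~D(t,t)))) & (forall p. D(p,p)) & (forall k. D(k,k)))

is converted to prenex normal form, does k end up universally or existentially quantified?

existential

First replace A → B with ¬A ∨ B.
  ~(~(~(forall r. ~D(r,r)) | (forall n. forall t. (D(n,n) & ~D(t,t)))) & (forall p. D(p,p)) & (forall k. D(k,k)))
Move each ¬ inward, flipping quantifiers it crosses:
  (exists r. D(r,r)) | (forall n. forall t. (D(n,n) & ~D(t,t))) | (exists p. ~D(p,p)) | (exists k. ~D(k,k))
All bound variables are already distinct, so no renaming is needed.
Extract every quantifier outward, since the variables are now distinct and don't occur free across branches:
  exists r. forall n. forall t. exists p. exists k. (D(r,r) | D(n,n) & ~D(t,t) | ~D(p,p) | ~D(k,k))
The quantifier forall k sits under an odd number of negations (counting the antecedent side of each →), so it flips to exists k.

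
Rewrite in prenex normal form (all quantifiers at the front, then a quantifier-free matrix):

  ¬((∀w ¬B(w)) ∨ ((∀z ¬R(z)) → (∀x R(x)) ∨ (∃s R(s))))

First replace A → B with ¬A ∨ B.
  ¬((∀w ¬B(w)) ∨ ¬(∀z ¬R(z)) ∨ (∀x R(x)) ∨ (∃s R(s)))
Move each ¬ inward, flipping quantifiers it crosses:
  (∃w B(w)) ∧ (∀z ¬R(z)) ∧ (∃x ¬R(x)) ∧ (∀s ¬R(s))
All bound variables are already distinct, so no renaming is needed.
Finally move all quantifiers to the prefix:
  ∃w ∀z ∃x ∀s (B(w) ∧ ¬R(z) ∧ ¬R(x) ∧ ¬R(s))

∃w ∀z ∃x ∀s (B(w) ∧ ¬R(z) ∧ ¬R(x) ∧ ¬R(s))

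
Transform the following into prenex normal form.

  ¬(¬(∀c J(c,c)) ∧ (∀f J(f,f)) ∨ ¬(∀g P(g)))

∀c ∃f ∀g ((J(c,c) ∨ ¬J(f,f)) ∧ P(g))

Push ¬ through the quantifiers and connectives to reach negation normal form:
  ((∀c J(c,c)) ∨ (∃f ¬J(f,f))) ∧ (∀g P(g))
Pull the quantifiers to the front (each side's bound variable is not free in the other side):
  ∀c ∃f ∀g ((J(c,c) ∨ ¬J(f,f)) ∧ P(g))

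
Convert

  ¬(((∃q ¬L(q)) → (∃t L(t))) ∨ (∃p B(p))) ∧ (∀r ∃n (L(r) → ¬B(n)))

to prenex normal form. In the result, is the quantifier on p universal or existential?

universal

Rewrite implications/biconditionals: A → B as ¬A ∨ B.
  ¬(¬(∃q ¬L(q)) ∨ (∃t L(t)) ∨ (∃p B(p))) ∧ (∀r ∃n (¬L(r) ∨ ¬B(n)))
Drive negations inward (¬∀x A ≡ ∃x ¬A, ¬∃x A ≡ ∀x ¬A, De Morgan for ∧/∨):
  (∃q ¬L(q)) ∧ (∀t ¬L(t)) ∧ (∀p ¬B(p)) ∧ (∀r ∃n (¬L(r) ∨ ¬B(n)))
All bound variables are already distinct, so no renaming is needed.
Extract every quantifier outward, since the variables are now distinct and don't occur free across branches:
  ∃q ∀t ∀p ∀r ∃n (¬L(q) ∧ ¬L(t) ∧ ¬B(p) ∧ (¬L(r) ∨ ¬B(n)))
The quantifier ∃p sits under an odd number of negations (counting the antecedent side of each →), so it flips to ∀p.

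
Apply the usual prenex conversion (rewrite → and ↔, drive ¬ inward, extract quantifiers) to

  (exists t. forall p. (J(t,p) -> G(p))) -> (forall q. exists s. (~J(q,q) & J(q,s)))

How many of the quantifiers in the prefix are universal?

Rewrite implications/biconditionals: A → B as ¬A ∨ B.
  ~(exists t. forall p. (~J(t,p) | G(p))) | (forall q. exists s. (~J(q,q) & J(q,s)))
Push ¬ through the quantifiers and connectives to reach negation normal form:
  (forall t. exists p. (J(t,p) & ~G(p))) | (forall q. exists s. (~J(q,q) & J(q,s)))
All bound variables are already distinct, so no renaming is needed.
Finally move all quantifiers to the prefix:
  forall t. exists p. forall q. exists s. (J(t,p) & ~G(p) | ~J(q,q) & J(q,s))
The prefix is forall t exists p forall q exists s: 2 universal, 2 existential.

2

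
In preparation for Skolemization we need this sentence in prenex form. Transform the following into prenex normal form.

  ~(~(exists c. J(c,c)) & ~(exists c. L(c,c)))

exists c. exists u1. (J(c,c) | L(u1,u1))

Drive negations inward (¬∀x A ≡ ∃x ¬A, ¬∃x A ≡ ∀x ¬A, De Morgan for ∧/∨):
  (exists c. J(c,c)) | (exists c. L(c,c))
Give each quantifier a distinct variable: c↦u1.
  (exists c. J(c,c)) | (exists u1. L(u1,u1))
Extract every quantifier outward, since the variables are now distinct and don't occur free across branches:
  exists c. exists u1. (J(c,c) | L(u1,u1))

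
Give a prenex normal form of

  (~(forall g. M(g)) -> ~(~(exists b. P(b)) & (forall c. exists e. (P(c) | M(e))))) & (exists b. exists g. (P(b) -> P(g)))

forall g. exists b. exists c. forall e. exists a. exists p. ((M(g) | P(b) | ~P(c) & ~M(e)) & (~P(a) | P(p)))

Rewrite implications/biconditionals: A → B as ¬A ∨ B.
  (~~(forall g. M(g)) | ~(~(exists b. P(b)) & (forall c. exists e. (P(c) | M(e))))) & (exists b. exists g. (~P(b) | P(g)))
Move each ¬ inward, flipping quantifiers it crosses:
  ((forall g. M(g)) | (exists b. P(b)) | (exists c. forall e. (~P(c) & ~M(e)))) & (exists b. exists g. (~P(b) | P(g)))
Give each quantifier a distinct variable: b↦a, g↦p.
  ((forall g. M(g)) | (exists b. P(b)) | (exists c. forall e. (~P(c) & ~M(e)))) & (exists a. exists p. (~P(a) | P(p)))
Finally move all quantifiers to the prefix:
  forall g. exists b. exists c. forall e. exists a. exists p. ((M(g) | P(b) | ~P(c) & ~M(e)) & (~P(a) | P(p)))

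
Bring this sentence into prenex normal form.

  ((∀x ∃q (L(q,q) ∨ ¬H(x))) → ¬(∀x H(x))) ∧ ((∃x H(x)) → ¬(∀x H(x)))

∃x ∀q ∃z1 ∀c ∃v ((¬L(q,q) ∧ H(x) ∨ ¬H(z1)) ∧ (¬H(c) ∨ ¬H(v)))

Rewrite implications/biconditionals: A → B as ¬A ∨ B.
  (¬(∀x ∃q (L(q,q) ∨ ¬H(x))) ∨ ¬(∀x H(x))) ∧ (¬(∃x H(x)) ∨ ¬(∀x H(x)))
Push ¬ through the quantifiers and connectives to reach negation normal form:
  ((∃x ∀q (¬L(q,q) ∧ H(x))) ∨ (∃x ¬H(x))) ∧ ((∀x ¬H(x)) ∨ (∃x ¬H(x)))
Standardize variables apart so no two quantifiers bind the same name: x↦z1, x↦c, x↦v.
  ((∃x ∀q (¬L(q,q) ∧ H(x))) ∨ (∃z1 ¬H(z1))) ∧ ((∀c ¬H(c)) ∨ (∃v ¬H(v)))
Finally move all quantifiers to the prefix:
  ∃x ∀q ∃z1 ∀c ∃v ((¬L(q,q) ∧ H(x) ∨ ¬H(z1)) ∧ (¬H(c) ∨ ¬H(v)))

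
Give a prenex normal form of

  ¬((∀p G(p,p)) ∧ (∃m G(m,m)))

∃p ∀m (¬G(p,p) ∨ ¬G(m,m))

Push ¬ through the quantifiers and connectives to reach negation normal form:
  (∃p ¬G(p,p)) ∨ (∀m ¬G(m,m))
All bound variables are already distinct, so no renaming is needed.
Finally move all quantifiers to the prefix:
  ∃p ∀m (¬G(p,p) ∨ ¬G(m,m))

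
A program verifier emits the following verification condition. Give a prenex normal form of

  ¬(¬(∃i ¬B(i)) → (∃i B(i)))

∀i ∀t (B(i) ∧ ¬B(t))

First replace A → B with ¬A ∨ B.
  ¬(¬¬(∃i ¬B(i)) ∨ (∃i B(i)))
Push ¬ through the quantifiers and connectives to reach negation normal form:
  (∀i B(i)) ∧ (∀i ¬B(i))
Standardize variables apart so no two quantifiers bind the same name: i↦t.
  (∀i B(i)) ∧ (∀t ¬B(t))
Finally move all quantifiers to the prefix:
  ∀i ∀t (B(i) ∧ ¬B(t))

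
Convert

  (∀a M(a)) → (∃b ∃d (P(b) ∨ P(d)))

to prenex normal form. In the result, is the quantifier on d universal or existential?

Eliminate → and ↔ using ¬ and ∨.
  ¬(∀a M(a)) ∨ (∃b ∃d (P(b) ∨ P(d)))
Move each ¬ inward, flipping quantifiers it crosses:
  (∃a ¬M(a)) ∨ (∃b ∃d (P(b) ∨ P(d)))
All bound variables are already distinct, so no renaming is needed.
Extract every quantifier outward, since the variables are now distinct and don't occur free across branches:
  ∃a ∃b ∃d (¬M(a) ∨ P(b) ∨ P(d))
The quantifier ∃d sits under an even number of negations (counting the antecedent side of each →), so it remains existential.

existential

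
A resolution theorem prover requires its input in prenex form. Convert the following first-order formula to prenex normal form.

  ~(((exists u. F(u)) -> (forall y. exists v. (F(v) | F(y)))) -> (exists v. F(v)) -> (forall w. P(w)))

Eliminate → and ↔ using ¬ and ∨.
  ~(~(~(exists u. F(u)) | (forall y. exists v. (F(v) | F(y)))) | ~(exists v. F(v)) | (forall w. P(w)))
Move each ¬ inward, flipping quantifiers it crosses:
  ((forall u. ~F(u)) | (forall y. exists v. (F(v) | F(y)))) & (exists v. F(v)) & (exists w. ~P(w))
Standardize variables apart so no two quantifiers bind the same name: v↦s.
  ((forall u. ~F(u)) | (forall y. exists v. (F(v) | F(y)))) & (exists s. F(s)) & (exists w. ~P(w))
Pull the quantifiers to the front (each side's bound variable is not free in the other side):
  forall u. forall y. exists v. exists s. exists w. ((~F(u) | F(v) | F(y)) & F(s) & ~P(w))

forall u. forall y. exists v. exists s. exists w. ((~F(u) | F(v) | F(y)) & F(s) & ~P(w))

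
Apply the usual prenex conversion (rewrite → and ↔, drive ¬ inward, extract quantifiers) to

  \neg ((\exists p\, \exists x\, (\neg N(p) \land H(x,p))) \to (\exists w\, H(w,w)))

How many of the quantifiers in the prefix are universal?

Eliminate → and ↔ using ¬ and ∨.
  \neg (\neg (\exists p\, \exists x\, (\neg N(p) \land H(x,p))) \lor (\exists w\, H(w,w)))
Push ¬ through the quantifiers and connectives to reach negation normal form:
  (\exists p\, \exists x\, (\neg N(p) \land H(x,p))) \land (\forall w\, \neg H(w,w))
All bound variables are already distinct, so no renaming is needed.
Finally move all quantifiers to the prefix:
  \exists p\, \exists x\, \forall w\, (\neg N(p) \land H(x,p) \land \neg H(w,w))
The prefix is \exists p \exists x \forall w: 1 universal, 2 existential.

1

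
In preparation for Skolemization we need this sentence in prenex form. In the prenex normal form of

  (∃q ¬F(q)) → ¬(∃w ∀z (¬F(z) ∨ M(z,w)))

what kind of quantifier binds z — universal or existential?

Rewrite implications/biconditionals: A → B as ¬A ∨ B.
  ¬(∃q ¬F(q)) ∨ ¬(∃w ∀z (¬F(z) ∨ M(z,w)))
Push ¬ through the quantifiers and connectives to reach negation normal form:
  (∀q F(q)) ∨ (∀w ∃z (F(z) ∧ ¬M(z,w)))
Pull the quantifiers to the front (each side's bound variable is not free in the other side):
  ∀q ∀w ∃z (F(q) ∨ F(z) ∧ ¬M(z,w))
The quantifier ∀z sits under an odd number of negations (counting the antecedent side of each →), so it flips to ∃z.

existential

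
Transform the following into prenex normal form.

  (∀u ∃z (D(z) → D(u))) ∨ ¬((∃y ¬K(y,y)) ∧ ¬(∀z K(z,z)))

First replace A → B with ¬A ∨ B.
  (∀u ∃z (¬D(z) ∨ D(u))) ∨ ¬((∃y ¬K(y,y)) ∧ ¬(∀z K(z,z)))
Drive negations inward (¬∀x A ≡ ∃x ¬A, ¬∃x A ≡ ∀x ¬A, De Morgan for ∧/∨):
  (∀u ∃z (¬D(z) ∨ D(u))) ∨ (∀y K(y,y)) ∨ (∀z K(z,z))
Give each quantifier a distinct variable: z↦c.
  (∀u ∃z (¬D(z) ∨ D(u))) ∨ (∀y K(y,y)) ∨ (∀c K(c,c))
Pull the quantifiers to the front (each side's bound variable is not free in the other side):
  ∀u ∃z ∀y ∀c (¬D(z) ∨ D(u) ∨ K(y,y) ∨ K(c,c))

∀u ∃z ∀y ∀c (¬D(z) ∨ D(u) ∨ K(y,y) ∨ K(c,c))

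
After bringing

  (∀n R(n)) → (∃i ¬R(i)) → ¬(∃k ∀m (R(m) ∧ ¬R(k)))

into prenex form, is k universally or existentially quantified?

universal

First replace A → B with ¬A ∨ B.
  ¬(∀n R(n)) ∨ ¬(∃i ¬R(i)) ∨ ¬(∃k ∀m (R(m) ∧ ¬R(k)))
Drive negations inward (¬∀x A ≡ ∃x ¬A, ¬∃x A ≡ ∀x ¬A, De Morgan for ∧/∨):
  (∃n ¬R(n)) ∨ (∀i R(i)) ∨ (∀k ∃m (¬R(m) ∨ R(k)))
All bound variables are already distinct, so no renaming is needed.
Finally move all quantifiers to the prefix:
  ∃n ∀i ∀k ∃m (¬R(n) ∨ R(i) ∨ ¬R(m) ∨ R(k))
The quantifier ∃k sits under an odd number of negations (counting the antecedent side of each →), so it flips to ∀k.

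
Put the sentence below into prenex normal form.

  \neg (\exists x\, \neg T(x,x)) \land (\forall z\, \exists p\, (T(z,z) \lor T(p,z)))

Drive negations inward (¬∀x A ≡ ∃x ¬A, ¬∃x A ≡ ∀x ¬A, De Morgan for ∧/∨):
  (\forall x\, T(x,x)) \land (\forall z\, \exists p\, (T(z,z) \lor T(p,z)))
All bound variables are already distinct, so no renaming is needed.
Finally move all quantifiers to the prefix:
  \forall x\, \forall z\, \exists p\, (T(x,x) \land (T(z,z) \lor T(p,z)))

\forall x\, \forall z\, \exists p\, (T(x,x) \land (T(z,z) \lor T(p,z)))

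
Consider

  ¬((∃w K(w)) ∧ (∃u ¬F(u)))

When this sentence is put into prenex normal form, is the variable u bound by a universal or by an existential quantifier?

Push ¬ through the quantifiers and connectives to reach negation normal form:
  (∀w ¬K(w)) ∨ (∀u F(u))
All bound variables are already distinct, so no renaming is needed.
Pull the quantifiers to the front (each side's bound variable is not free in the other side):
  ∀w ∀u (¬K(w) ∨ F(u))
The quantifier ∃u sits under an odd number of negations, so it flips to ∀u.

universal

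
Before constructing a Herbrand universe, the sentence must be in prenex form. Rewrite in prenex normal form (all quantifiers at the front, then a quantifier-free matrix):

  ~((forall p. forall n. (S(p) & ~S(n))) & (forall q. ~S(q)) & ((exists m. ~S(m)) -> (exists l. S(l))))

First replace A → B with ¬A ∨ B.
  ~((forall p. forall n. (S(p) & ~S(n))) & (forall q. ~S(q)) & (~(exists m. ~S(m)) | (exists l. S(l))))
Drive negations inward (¬∀x A ≡ ∃x ¬A, ¬∃x A ≡ ∀x ¬A, De Morgan for ∧/∨):
  (exists p. exists n. (~S(p) | S(n))) | (exists q. S(q)) | (exists m. ~S(m)) & (forall l. ~S(l))
Extract every quantifier outward, since the variables are now distinct and don't occur free across branches:
  exists p. exists n. exists q. exists m. forall l. (~S(p) | S(n) | S(q) | ~S(m) & ~S(l))

exists p. exists n. exists q. exists m. forall l. (~S(p) | S(n) | S(q) | ~S(m) & ~S(l))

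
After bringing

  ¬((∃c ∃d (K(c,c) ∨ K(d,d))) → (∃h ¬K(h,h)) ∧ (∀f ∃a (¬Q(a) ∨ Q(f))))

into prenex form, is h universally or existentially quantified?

universal

First replace A → B with ¬A ∨ B.
  ¬(¬(∃c ∃d (K(c,c) ∨ K(d,d))) ∨ (∃h ¬K(h,h)) ∧ (∀f ∃a (¬Q(a) ∨ Q(f))))
Drive negations inward (¬∀x A ≡ ∃x ¬A, ¬∃x A ≡ ∀x ¬A, De Morgan for ∧/∨):
  (∃c ∃d (K(c,c) ∨ K(d,d))) ∧ ((∀h K(h,h)) ∨ (∃f ∀a (Q(a) ∧ ¬Q(f))))
Pull the quantifiers to the front (each side's bound variable is not free in the other side):
  ∃c ∃d ∀h ∃f ∀a ((K(c,c) ∨ K(d,d)) ∧ (K(h,h) ∨ Q(a) ∧ ¬Q(f)))
The quantifier ∃h sits under an odd number of negations (counting the antecedent side of each →), so it flips to ∀h.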